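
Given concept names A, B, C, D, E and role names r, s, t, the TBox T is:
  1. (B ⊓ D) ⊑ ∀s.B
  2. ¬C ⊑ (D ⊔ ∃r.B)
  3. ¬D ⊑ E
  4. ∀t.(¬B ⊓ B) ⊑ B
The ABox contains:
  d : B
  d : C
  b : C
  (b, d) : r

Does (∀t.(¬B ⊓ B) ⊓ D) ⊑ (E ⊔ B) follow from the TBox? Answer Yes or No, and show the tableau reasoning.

Yes

1. (∀t.(¬B ⊓ B) ⊓ D) ⊑ (E ⊔ B)  ⇔  ((∀t.(¬B ⊓ B) ⊓ D) ⊓ (¬E ⊓ ¬B)) unsat w.r.t. T
   all branches close; clash {B, ¬B} at x₀
2. Hence (∀t.(¬B ⊓ B) ⊓ D) ⊑ (E ⊔ B): entailed.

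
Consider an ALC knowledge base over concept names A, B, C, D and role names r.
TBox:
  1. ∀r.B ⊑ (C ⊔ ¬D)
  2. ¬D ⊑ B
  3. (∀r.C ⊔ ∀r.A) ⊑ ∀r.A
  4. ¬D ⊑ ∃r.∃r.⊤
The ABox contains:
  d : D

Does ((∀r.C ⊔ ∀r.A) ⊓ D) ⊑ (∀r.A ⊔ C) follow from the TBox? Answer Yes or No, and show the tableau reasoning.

Yes

1. ((∀r.C ⊔ ∀r.A) ⊓ D) ⊑ (∀r.A ⊔ C)  ⇔  (((∀r.C ⊔ ∀r.A) ⊓ D) ⊓ (∃r.¬A ⊓ ¬C)) unsat w.r.t. T
   all branches close; clash {D, ¬D} at x₀
2. Hence ((∀r.C ⊔ ∀r.A) ⊓ D) ⊑ (∀r.A ⊔ C): entailed.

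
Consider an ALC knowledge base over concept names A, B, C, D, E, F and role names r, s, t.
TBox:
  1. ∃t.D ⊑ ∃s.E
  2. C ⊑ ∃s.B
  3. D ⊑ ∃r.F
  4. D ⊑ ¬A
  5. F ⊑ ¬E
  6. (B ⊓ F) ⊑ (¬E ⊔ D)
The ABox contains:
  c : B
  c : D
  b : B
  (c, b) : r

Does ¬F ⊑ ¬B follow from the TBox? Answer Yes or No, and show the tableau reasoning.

1. ¬F ⊑ ¬B  ⇔  (¬F ⊓ B) unsat w.r.t. T
   open: L(x₀) ⊇ {B, ¬C, ¬D, ¬F, ∀t.¬D}
2. Hence ¬F ⊑ ¬B: not entailed.

No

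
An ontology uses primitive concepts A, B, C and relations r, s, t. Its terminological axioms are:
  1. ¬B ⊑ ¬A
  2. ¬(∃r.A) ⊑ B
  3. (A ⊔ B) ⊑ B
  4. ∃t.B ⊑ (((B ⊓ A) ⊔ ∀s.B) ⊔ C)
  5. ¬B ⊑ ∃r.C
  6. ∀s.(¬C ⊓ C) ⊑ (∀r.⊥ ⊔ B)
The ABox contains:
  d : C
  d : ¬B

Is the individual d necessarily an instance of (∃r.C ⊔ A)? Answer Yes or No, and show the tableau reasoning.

Yes

1. d : (∃r.C ⊔ A)?  L(d) = {C, ¬B} ∪ {(∀r.¬C ⊓ ¬A)}
   clash {B, ¬B} at d — d ∈ (∃r.C ⊔ A)
2. Hence d : (∃r.C ⊔ A): entailed.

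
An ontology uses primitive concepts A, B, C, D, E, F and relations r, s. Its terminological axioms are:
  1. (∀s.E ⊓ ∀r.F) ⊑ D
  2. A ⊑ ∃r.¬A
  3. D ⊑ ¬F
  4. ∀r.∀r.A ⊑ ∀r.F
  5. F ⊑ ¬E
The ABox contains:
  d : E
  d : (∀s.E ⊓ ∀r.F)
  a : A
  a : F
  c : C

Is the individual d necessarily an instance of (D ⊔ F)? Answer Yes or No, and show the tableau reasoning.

1. d : (D ⊔ F)?  L(d) = {E, (∀s.E ⊓ ∀r.F)} ∪ {(¬D ⊓ ¬F)}
   clash {D, ¬D} at d — d ∈ (D ⊔ F)
2. Hence d : (D ⊔ F): entailed.

Yes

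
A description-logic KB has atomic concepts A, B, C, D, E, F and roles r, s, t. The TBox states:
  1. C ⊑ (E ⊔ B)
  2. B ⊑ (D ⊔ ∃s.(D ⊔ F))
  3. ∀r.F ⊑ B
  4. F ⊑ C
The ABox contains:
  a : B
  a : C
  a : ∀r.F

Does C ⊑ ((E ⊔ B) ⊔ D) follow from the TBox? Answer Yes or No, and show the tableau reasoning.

1. C ⊑ ((E ⊔ B) ⊔ D)  ⇔  (C ⊓ ((¬E ⊓ ¬B) ⊓ ¬D)) unsat w.r.t. T
   all branches close; clash {B, ¬B} at x₀
2. Hence C ⊑ ((E ⊔ B) ⊔ D): entailed.

Yes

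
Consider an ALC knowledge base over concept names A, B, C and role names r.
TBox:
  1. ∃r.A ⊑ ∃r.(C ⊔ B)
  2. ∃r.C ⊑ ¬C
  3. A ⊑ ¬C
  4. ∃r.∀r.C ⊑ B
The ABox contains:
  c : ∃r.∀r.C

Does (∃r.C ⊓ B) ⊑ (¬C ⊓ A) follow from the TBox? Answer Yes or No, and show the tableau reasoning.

1. (∃r.C ⊓ B) ⊑ (¬C ⊓ A)  ⇔  ((∃r.C ⊓ B) ⊓ (C ⊔ ¬A)) unsat w.r.t. T
   apply at x₀: ∃r.C⊑¬C
   open: L(x₀) ⊇ {B, ¬A, ¬C, ∀r.¬A, ∃r.C} (+ ∃-successors)
2. Hence (∃r.C ⊓ B) ⊑ (¬C ⊓ A): not entailed.

No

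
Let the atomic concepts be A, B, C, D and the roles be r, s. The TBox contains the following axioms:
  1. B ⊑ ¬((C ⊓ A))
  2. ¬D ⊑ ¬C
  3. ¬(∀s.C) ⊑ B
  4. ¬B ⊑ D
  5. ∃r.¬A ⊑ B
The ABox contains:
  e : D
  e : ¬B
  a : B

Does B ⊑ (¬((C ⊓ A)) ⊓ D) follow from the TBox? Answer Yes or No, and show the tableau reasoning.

No

1. B ⊑ (¬((C ⊓ A)) ⊓ D)  ⇔  (B ⊓ ((C ⊓ A) ⊔ ¬D)) unsat w.r.t. T
   apply at x₀: B⊑¬((C ⊓ A))
   open: L(x₀) ⊇ {B, ¬C, ¬D}
2. Hence B ⊑ (¬((C ⊓ A)) ⊓ D): not entailed.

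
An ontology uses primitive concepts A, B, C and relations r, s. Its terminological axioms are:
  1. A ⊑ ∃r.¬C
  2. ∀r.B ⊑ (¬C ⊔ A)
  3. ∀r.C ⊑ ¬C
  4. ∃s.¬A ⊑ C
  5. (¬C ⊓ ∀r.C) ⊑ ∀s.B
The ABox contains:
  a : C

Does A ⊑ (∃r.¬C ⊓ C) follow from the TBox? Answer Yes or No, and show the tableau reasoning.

No

1. A ⊑ (∃r.¬C ⊓ C)  ⇔  (A ⊓ (∀r.C ⊔ ¬C)) unsat w.r.t. T
   apply at x₀: A⊑∃r.¬C
   open: L(x₀) ⊇ {A, ¬C, ∀s.A, ∃r.¬B, ∃r.¬C} (+ ∃-successors)
2. Hence A ⊑ (∃r.¬C ⊓ C): not entailed.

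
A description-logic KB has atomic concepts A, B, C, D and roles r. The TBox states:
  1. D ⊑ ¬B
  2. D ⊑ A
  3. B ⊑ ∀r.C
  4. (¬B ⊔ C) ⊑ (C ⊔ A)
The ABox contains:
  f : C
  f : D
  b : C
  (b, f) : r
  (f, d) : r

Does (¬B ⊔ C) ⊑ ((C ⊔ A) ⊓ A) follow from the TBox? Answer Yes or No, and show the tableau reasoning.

1. (¬B ⊔ C) ⊑ ((C ⊔ A) ⊓ A)  ⇔  ((¬B ⊔ C) ⊓ ((¬C ⊓ ¬A) ⊔ ¬A)) unsat w.r.t. T
   apply at x₀: (¬B ⊔ C)⊑(C ⊔ A)
   open: L(x₀) ⊇ {C, ¬A, ¬B, ¬D}
2. Hence (¬B ⊔ C) ⊑ ((C ⊔ A) ⊓ A): not entailed.

No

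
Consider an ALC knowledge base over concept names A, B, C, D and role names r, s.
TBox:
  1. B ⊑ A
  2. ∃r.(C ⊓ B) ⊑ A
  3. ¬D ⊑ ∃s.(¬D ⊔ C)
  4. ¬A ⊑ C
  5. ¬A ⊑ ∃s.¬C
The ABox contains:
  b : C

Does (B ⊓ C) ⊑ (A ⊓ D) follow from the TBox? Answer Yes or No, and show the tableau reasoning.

No

1. (B ⊓ C) ⊑ (A ⊓ D)  ⇔  ((B ⊓ C) ⊓ (¬A ⊔ ¬D)) unsat w.r.t. T
   apply at x₀: B⊑A
   open: L(x₀) ⊇ {A, B, C, ¬D, ∃s.(¬D ⊔ C)} (+ ∃-successors)
2. Hence (B ⊓ C) ⊑ (A ⊓ D): not entailed.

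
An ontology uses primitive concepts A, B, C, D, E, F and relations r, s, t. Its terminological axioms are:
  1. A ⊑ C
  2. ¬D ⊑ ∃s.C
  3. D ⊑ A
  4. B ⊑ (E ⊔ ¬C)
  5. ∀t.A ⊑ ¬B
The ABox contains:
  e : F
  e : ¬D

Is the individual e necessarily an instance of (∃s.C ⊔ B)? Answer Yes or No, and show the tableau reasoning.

Yes

1. e : (∃s.C ⊔ B)?  L(e) = {F, ¬D} ∪ {(∀s.¬C ⊓ ¬B)}
   clash {C, ¬C} at an ∃-successor — e ∈ (∃s.C ⊔ B)
2. Hence e : (∃s.C ⊔ B): entailed.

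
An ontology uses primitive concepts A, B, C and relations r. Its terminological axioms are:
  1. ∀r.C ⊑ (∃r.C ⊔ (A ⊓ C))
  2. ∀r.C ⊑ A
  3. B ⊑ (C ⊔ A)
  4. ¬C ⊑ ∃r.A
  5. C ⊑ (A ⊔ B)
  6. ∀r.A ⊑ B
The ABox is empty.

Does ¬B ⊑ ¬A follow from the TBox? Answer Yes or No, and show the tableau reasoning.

1. ¬B ⊑ ¬A  ⇔  (¬B ⊓ A) unsat w.r.t. T
   open: L(x₀) ⊇ {A, C, ¬B, ∃r.¬A, ∃r.¬C} (+ ∃-successors)
2. Hence ¬B ⊑ ¬A: not entailed.

No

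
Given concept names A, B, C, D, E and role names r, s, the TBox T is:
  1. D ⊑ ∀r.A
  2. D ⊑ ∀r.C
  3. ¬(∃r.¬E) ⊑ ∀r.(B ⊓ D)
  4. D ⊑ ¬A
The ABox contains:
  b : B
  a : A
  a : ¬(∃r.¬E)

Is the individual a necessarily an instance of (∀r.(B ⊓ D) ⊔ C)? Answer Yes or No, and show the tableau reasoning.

1. a : (∀r.(B ⊓ D) ⊔ C)?  L(a) = {A, ¬(∃r.¬E)} ∪ {(∃r.(¬B ⊔ ¬D) ⊓ ¬C)}
   clash {A, ¬A} at a — a ∈ (∀r.(B ⊓ D) ⊔ C)
2. Hence a : (∀r.(B ⊓ D) ⊔ C): entailed.

Yes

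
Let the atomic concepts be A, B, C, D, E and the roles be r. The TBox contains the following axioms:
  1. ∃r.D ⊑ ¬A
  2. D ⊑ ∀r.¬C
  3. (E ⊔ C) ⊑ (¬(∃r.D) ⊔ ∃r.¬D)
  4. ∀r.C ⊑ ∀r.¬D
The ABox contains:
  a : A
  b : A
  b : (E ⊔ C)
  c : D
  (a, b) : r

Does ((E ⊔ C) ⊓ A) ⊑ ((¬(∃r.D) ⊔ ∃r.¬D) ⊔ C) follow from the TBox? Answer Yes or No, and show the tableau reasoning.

Yes

1. ((E ⊔ C) ⊓ A) ⊑ ((¬(∃r.D) ⊔ ∃r.¬D) ⊔ C)  ⇔  (((E ⊔ C) ⊓ A) ⊓ ((∃r.D ⊓ ∀r.D) ⊓ ¬C)) unsat w.r.t. T
   all branches close; clash {C, ¬C} at x₀
2. Hence ((E ⊔ C) ⊓ A) ⊑ ((¬(∃r.D) ⊔ ∃r.¬D) ⊔ C): entailed.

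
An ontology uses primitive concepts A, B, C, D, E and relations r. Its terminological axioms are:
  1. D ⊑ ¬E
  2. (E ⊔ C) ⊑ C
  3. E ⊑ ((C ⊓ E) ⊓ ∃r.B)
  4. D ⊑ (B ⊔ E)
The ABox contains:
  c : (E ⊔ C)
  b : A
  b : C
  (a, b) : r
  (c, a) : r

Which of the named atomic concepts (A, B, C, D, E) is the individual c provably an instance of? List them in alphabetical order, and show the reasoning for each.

{C}

1. c : A?  L(c) = {(E ⊔ C)} ∪ {¬A}
   apply at c: (E ⊔ C)⊑C
   open: L(c) ⊇ {C, E, ¬A, ¬D, ∃r.B} (+ ∃-successors) — c ∉ A possible
2. c : B?  L(c) = {(E ⊔ C)} ∪ {¬B}
   apply at c: (E ⊔ C)⊑C
   open: L(c) ⊇ {C, E, ¬B, ¬D, ∃r.B} (+ ∃-successors) — c ∉ B possible
3. c : C?  L(c) = {(E ⊔ C)} ∪ {¬C}
   clash {C, ¬C} at c — c ∈ C
4. c : D?  L(c) = {(E ⊔ C)} ∪ {¬D}
   apply at c: (E ⊔ C)⊑C
   open: L(c) ⊇ {C, E, ¬D, ∃r.B} (+ ∃-successors) — c ∉ D possible
5. c : E?  L(c) = {(E ⊔ C)} ∪ {¬E}
   apply at c: (E ⊔ C)⊑C
   open: L(c) ⊇ {C, ¬D, ¬E} — c ∉ E possible
6. Entailed for c: {C}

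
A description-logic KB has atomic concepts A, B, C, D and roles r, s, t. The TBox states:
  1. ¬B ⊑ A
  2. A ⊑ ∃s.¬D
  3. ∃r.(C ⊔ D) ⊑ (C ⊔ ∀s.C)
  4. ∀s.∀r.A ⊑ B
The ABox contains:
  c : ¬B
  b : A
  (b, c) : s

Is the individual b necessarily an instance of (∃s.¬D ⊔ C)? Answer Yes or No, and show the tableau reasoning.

1. b : (∃s.¬D ⊔ C)?  L(b) = {A} ∪ {(∀s.D ⊓ ¬C)}
   clash {D, ¬D} at an ∃-successor — b ∈ (∃s.¬D ⊔ C)
2. Hence b : (∃s.¬D ⊔ C): entailed.

Yes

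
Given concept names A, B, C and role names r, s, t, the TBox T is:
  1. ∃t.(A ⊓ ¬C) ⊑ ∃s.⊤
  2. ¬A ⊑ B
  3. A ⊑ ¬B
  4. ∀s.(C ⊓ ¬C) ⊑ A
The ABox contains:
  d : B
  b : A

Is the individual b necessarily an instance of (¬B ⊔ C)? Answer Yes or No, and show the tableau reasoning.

Yes

1. b : (¬B ⊔ C)?  L(b) = {A} ∪ {(B ⊓ ¬C)}
   clash {B, ¬B} at b — b ∈ (¬B ⊔ C)
2. Hence b : (¬B ⊔ C): entailed.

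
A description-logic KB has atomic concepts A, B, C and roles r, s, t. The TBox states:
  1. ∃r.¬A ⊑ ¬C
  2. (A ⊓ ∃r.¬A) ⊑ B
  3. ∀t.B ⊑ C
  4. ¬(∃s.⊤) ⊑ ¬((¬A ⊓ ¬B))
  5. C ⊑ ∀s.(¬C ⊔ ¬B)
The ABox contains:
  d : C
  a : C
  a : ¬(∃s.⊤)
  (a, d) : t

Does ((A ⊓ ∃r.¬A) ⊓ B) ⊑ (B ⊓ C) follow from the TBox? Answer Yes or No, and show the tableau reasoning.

No

1. ((A ⊓ ∃r.¬A) ⊓ B) ⊑ (B ⊓ C)  ⇔  (((A ⊓ ∃r.¬A) ⊓ B) ⊓ (¬B ⊔ ¬C)) unsat w.r.t. T
   apply at x₀: ∃r.¬A⊑¬C
   open: L(x₀) ⊇ {A, B, ¬C, ∃r.¬A, ∃s.⊤, …} (+ ∃-successors)
2. Hence ((A ⊓ ∃r.¬A) ⊓ B) ⊑ (B ⊓ C): not entailed.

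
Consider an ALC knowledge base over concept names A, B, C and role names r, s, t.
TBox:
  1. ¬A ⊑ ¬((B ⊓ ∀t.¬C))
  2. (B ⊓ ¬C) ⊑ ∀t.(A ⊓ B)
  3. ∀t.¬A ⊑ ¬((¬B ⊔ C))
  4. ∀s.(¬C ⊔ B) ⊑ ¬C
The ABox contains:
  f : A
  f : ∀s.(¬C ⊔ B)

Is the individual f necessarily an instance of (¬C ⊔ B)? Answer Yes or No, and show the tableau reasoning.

Yes

1. f : (¬C ⊔ B)?  L(f) = {A, ∀s.(¬C ⊔ B)} ∪ {(C ⊓ ¬B)}
   clash {B, ¬B} at f — f ∈ (¬C ⊔ B)
2. Hence f : (¬C ⊔ B): entailed.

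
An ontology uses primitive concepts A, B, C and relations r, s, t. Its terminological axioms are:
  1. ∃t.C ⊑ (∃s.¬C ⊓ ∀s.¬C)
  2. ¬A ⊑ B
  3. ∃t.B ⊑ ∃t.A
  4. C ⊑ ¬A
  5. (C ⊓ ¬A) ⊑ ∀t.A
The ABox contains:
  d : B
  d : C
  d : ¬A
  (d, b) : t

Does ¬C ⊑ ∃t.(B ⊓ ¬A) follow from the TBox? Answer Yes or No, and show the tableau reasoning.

No

1. ¬C ⊑ ∃t.(B ⊓ ¬A)  ⇔  (¬C ⊓ ∀t.(¬B ⊔ A)) unsat w.r.t. T
   open: L(x₀) ⊇ {A, ¬C, ∀t.(¬B ⊔ A), ∀t.¬B, ∀t.¬C}
2. Hence ¬C ⊑ ∃t.(B ⊓ ¬A): not entailed.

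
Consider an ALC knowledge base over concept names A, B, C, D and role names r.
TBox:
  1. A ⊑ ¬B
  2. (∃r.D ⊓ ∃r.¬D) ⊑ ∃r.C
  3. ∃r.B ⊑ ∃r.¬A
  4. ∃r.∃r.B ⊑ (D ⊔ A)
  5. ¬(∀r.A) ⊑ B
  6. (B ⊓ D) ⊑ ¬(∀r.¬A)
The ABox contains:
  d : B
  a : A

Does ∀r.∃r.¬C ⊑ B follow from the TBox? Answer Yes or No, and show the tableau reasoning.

No

1. ∀r.∃r.¬C ⊑ B  ⇔  (∀r.∃r.¬C ⊓ ¬B) unsat w.r.t. T
   open: L(x₀) ⊇ {¬B, ∀r.A, ∀r.¬B, ∀r.¬D, ∀r.∀r.¬B, …}
2. Hence ∀r.∃r.¬C ⊑ B: not entailed.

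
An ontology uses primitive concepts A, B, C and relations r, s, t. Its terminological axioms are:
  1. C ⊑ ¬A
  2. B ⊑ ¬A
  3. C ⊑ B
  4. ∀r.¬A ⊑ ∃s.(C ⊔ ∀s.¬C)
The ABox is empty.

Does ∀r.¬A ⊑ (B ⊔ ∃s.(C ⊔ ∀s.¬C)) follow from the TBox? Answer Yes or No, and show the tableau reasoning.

Yes

1. ∀r.¬A ⊑ (B ⊔ ∃s.(C ⊔ ∀s.¬C))  ⇔  (∀r.¬A ⊓ (¬B ⊓ ∀s.(¬C ⊓ ∃s.C))) unsat w.r.t. T
   all branches close; clash {B, ¬B} at x₀
2. Hence ∀r.¬A ⊑ (B ⊔ ∃s.(C ⊔ ∀s.¬C)): entailed.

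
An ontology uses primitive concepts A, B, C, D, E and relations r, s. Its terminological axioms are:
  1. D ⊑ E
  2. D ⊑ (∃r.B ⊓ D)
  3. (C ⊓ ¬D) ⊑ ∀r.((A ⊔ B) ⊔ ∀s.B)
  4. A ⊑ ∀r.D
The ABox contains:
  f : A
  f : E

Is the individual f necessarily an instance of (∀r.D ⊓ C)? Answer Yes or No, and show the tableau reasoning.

No

1. f : (∀r.D ⊓ C)?  L(f) = {A, E} ∪ {(∃r.¬D ⊔ ¬C)}
   apply at f: A⊑∀r.D
   open: L(f) ⊇ {A, E, ¬C, ¬D, ∀r.D} — f ∉ (∀r.D ⊓ C) possible
2. Hence f : (∀r.D ⊓ C): not entailed.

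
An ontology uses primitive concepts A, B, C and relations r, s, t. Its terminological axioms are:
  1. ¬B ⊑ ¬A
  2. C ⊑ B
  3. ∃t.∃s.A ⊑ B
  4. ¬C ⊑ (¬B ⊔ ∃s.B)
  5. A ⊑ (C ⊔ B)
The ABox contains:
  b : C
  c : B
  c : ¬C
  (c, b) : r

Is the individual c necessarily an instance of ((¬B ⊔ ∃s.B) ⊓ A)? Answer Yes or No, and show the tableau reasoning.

1. c : ((¬B ⊔ ∃s.B) ⊓ A)?  L(c) = {B, ¬C} ∪ {((B ⊓ ∀s.¬B) ⊔ ¬A)}
   apply at c: ¬C⊑(¬B ⊔ ∃s.B)
   open: L(c) ⊇ {B, ¬A, ¬C, ∃s.B} (+ ∃-successors) — c ∉ ((¬B ⊔ ∃s.B) ⊓ A) possible
2. Hence c : ((¬B ⊔ ∃s.B) ⊓ A): not entailed.

No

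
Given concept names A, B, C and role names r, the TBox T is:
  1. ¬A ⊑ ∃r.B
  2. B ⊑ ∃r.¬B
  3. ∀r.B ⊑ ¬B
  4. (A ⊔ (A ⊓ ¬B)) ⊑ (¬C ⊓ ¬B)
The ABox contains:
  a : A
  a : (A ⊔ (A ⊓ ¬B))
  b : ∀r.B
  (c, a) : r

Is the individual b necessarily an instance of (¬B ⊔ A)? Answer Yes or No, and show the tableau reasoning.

Yes

1. b : (¬B ⊔ A)?  L(b) = {∀r.B} ∪ {(B ⊓ ¬A)}
   clash {B, ¬B} at b — b ∈ (¬B ⊔ A)
2. Hence b : (¬B ⊔ A): entailed.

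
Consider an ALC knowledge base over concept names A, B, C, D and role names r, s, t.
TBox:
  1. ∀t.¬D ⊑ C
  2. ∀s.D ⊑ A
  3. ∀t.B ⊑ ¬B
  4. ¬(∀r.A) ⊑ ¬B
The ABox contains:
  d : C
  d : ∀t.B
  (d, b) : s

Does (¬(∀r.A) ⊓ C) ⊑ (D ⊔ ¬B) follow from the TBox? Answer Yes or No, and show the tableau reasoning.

1. (¬(∀r.A) ⊓ C) ⊑ (D ⊔ ¬B)  ⇔  ((∃r.¬A ⊓ C) ⊓ (¬D ⊓ B)) unsat w.r.t. T
   all branches close; clash {B, ¬B} at x₀
2. Hence (¬(∀r.A) ⊓ C) ⊑ (D ⊔ ¬B): entailed.

Yes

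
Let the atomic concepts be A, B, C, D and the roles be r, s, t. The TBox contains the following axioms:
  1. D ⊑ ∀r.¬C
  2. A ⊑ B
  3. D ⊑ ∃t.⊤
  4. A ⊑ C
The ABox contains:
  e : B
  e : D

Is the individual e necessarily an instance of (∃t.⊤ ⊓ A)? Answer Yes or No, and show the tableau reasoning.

No

1. e : (∃t.⊤ ⊓ A)?  L(e) = {B, D} ∪ {(∀t.⊥ ⊔ ¬A)}
   apply at e: D⊑∀r.¬C; D⊑∃t.⊤
   open: L(e) ⊇ {B, D, ¬A, ∀r.¬C, ∃t.⊤} (+ ∃-successors) — e ∉ (∃t.⊤ ⊓ A) possible
2. Hence e : (∃t.⊤ ⊓ A): not entailed.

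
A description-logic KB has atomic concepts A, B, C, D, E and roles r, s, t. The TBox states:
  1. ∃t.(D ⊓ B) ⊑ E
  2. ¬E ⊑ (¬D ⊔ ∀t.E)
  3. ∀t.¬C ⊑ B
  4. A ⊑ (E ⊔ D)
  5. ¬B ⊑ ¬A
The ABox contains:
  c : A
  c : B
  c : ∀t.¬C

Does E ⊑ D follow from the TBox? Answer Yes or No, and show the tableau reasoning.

No

1. E ⊑ D  ⇔  (E ⊓ ¬D) unsat w.r.t. T
   open: L(x₀) ⊇ {B, E, ¬A, ¬D}
2. Hence E ⊑ D: not entailed.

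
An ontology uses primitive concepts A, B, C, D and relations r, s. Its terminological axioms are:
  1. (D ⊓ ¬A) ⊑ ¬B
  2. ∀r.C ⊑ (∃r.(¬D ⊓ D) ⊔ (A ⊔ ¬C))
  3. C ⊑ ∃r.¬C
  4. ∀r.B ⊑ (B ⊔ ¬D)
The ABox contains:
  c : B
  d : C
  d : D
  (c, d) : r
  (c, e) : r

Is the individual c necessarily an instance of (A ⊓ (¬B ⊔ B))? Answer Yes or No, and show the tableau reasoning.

1. c : (A ⊓ (¬B ⊔ B))?  L(c) = {B} ∪ {(¬A ⊔ (B ⊓ ¬B))}
   open: L(c) ⊇ {B, ¬A, ¬C, ¬D, ∃r.¬B, …} (+ ∃-successors) — c ∉ (A ⊓ (¬B ⊔ B)) possible
2. Hence c : (A ⊓ (¬B ⊔ B)): not entailed.

No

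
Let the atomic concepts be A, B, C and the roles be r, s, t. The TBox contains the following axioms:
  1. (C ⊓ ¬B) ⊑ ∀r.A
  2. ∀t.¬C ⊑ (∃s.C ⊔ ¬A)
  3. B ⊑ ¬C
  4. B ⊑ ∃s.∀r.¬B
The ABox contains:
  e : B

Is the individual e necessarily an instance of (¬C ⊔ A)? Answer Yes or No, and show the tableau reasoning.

1. e : (¬C ⊔ A)?  L(e) = {B} ∪ {(C ⊓ ¬A)}
   clash {C, ¬C} at e — e ∈ (¬C ⊔ A)
2. Hence e : (¬C ⊔ A): entailed.

Yes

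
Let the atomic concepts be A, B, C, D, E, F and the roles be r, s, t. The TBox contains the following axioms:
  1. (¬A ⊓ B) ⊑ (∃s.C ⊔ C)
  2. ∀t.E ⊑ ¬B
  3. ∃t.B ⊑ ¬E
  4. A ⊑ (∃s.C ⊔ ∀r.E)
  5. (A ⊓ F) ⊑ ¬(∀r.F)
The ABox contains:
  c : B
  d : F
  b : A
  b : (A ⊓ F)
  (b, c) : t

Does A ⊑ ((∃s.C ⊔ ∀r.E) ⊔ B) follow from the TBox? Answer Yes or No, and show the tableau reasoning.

1. A ⊑ ((∃s.C ⊔ ∀r.E) ⊔ B)  ⇔  (A ⊓ ((∀s.¬C ⊓ ∃r.¬E) ⊓ ¬B)) unsat w.r.t. T
   all branches close; clash {E, ¬E} at an ∃-successor
2. Hence A ⊑ ((∃s.C ⊔ ∀r.E) ⊔ B): entailed.

Yes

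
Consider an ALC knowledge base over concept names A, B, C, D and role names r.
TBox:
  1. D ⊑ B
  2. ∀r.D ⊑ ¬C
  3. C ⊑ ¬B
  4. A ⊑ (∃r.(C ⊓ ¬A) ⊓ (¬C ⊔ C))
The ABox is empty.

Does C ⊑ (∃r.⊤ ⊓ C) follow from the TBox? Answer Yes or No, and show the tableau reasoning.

1. C ⊑ (∃r.⊤ ⊓ C)  ⇔  (C ⊓ (∀r.⊥ ⊔ ¬C)) unsat w.r.t. T
   all branches close; clash {B, ¬B} at x₀
2. Hence C ⊑ (∃r.⊤ ⊓ C): entailed.

Yes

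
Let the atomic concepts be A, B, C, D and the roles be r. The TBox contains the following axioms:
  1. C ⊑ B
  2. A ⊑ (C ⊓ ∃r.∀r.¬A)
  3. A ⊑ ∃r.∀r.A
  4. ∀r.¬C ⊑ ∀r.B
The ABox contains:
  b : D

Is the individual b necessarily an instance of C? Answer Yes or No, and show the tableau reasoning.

No

1. b : C?  L(b) = {D} ∪ {¬C}
   open: L(b) ⊇ {D, ¬A, ¬C, ∃r.C} (+ ∃-successors) — b ∉ C possible
2. Hence b : C: not entailed.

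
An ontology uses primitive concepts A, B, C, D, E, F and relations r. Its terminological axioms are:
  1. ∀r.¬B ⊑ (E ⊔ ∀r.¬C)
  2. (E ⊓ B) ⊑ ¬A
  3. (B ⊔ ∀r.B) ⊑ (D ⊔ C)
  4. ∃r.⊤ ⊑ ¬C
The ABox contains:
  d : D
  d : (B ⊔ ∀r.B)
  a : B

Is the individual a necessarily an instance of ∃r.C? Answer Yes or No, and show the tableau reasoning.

1. a : ∃r.C?  L(a) = {B} ∪ {∀r.¬C}
   open: L(a) ⊇ {B, D, ¬E, ∀r.¬C, ∀r.⊥} — a ∉ ∃r.C possible
2. Hence a : ∃r.C: not entailed.

No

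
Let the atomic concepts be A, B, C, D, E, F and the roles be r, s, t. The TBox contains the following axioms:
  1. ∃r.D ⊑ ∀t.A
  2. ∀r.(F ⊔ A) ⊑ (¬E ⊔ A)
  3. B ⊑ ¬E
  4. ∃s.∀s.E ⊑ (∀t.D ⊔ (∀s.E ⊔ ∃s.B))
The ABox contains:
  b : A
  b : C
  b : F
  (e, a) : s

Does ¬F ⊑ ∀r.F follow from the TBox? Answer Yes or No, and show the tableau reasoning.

1. ¬F ⊑ ∀r.F  ⇔  (¬F ⊓ ∃r.¬F) unsat w.r.t. T
   open: L(x₀) ⊇ {¬B, ¬F, ∀r.¬D, ∀s.∃s.¬E, ∃r.(¬F ⊓ ¬A), …} (+ ∃-successors)
2. Hence ¬F ⊑ ∀r.F: not entailed.

No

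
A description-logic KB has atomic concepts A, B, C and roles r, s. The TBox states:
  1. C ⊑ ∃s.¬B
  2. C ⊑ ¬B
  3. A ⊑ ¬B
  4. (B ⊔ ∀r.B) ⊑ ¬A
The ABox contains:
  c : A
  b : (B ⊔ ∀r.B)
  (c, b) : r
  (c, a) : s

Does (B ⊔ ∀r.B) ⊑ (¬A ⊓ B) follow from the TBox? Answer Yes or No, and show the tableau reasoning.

1. (B ⊔ ∀r.B) ⊑ (¬A ⊓ B)  ⇔  ((B ⊔ ∀r.B) ⊓ (A ⊔ ¬B)) unsat w.r.t. T
   apply at x₀: (B ⊔ ∀r.B)⊑¬A
   open: L(x₀) ⊇ {¬A, ¬B, ¬C, ∀r.B}
2. Hence (B ⊔ ∀r.B) ⊑ (¬A ⊓ B): not entailed.

No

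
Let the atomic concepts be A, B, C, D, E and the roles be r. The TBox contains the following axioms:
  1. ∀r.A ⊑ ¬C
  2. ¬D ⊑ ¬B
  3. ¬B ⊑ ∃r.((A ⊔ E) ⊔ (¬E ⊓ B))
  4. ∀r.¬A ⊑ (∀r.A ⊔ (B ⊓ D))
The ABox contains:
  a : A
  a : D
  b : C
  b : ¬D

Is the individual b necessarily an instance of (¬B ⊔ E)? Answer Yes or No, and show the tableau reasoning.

Yes

1. b : (¬B ⊔ E)?  L(b) = {C, ¬D} ∪ {(B ⊓ ¬E)}
   clash {B, ¬B} at b — b ∈ (¬B ⊔ E)
2. Hence b : (¬B ⊔ E): entailed.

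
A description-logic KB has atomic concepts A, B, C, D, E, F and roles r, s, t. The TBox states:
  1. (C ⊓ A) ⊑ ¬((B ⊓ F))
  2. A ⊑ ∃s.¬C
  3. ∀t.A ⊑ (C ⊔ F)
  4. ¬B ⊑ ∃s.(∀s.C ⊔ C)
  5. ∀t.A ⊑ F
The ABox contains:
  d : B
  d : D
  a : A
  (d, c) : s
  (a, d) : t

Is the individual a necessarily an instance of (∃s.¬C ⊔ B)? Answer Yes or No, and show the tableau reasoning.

Yes

1. a : (∃s.¬C ⊔ B)?  L(a) = {A} ∪ {(∀s.C ⊓ ¬B)}
   clash {C, ¬C} at an ∃-successor — a ∈ (∃s.¬C ⊔ B)
2. Hence a : (∃s.¬C ⊔ B): entailed.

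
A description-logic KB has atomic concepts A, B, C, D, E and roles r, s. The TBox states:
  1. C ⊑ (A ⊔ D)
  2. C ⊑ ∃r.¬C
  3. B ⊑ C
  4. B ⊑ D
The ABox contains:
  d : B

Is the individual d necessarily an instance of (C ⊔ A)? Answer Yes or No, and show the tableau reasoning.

1. d : (C ⊔ A)?  L(d) = {B} ∪ {(¬C ⊓ ¬A)}
   clash {C, ¬C} at d — d ∈ (C ⊔ A)
2. Hence d : (C ⊔ A): entailed.

Yes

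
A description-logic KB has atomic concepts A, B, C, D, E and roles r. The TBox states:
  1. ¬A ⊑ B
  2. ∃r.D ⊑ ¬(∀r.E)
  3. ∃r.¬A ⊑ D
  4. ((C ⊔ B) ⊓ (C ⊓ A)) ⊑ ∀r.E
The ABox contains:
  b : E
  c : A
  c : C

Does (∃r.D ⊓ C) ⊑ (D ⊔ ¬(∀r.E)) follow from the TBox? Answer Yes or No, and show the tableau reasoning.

Yes

1. (∃r.D ⊓ C) ⊑ (D ⊔ ¬(∀r.E))  ⇔  ((∃r.D ⊓ C) ⊓ (¬D ⊓ ∀r.E)) unsat w.r.t. T
   all branches close; clash {D, ¬D} at x₀
2. Hence (∃r.D ⊓ C) ⊑ (D ⊔ ¬(∀r.E)): entailed.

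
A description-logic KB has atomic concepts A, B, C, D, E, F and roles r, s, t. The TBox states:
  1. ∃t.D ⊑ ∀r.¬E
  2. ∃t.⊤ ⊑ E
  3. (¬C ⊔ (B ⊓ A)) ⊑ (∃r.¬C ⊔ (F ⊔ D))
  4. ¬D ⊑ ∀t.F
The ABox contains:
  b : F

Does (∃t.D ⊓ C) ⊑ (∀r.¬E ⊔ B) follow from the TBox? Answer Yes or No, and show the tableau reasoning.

1. (∃t.D ⊓ C) ⊑ (∀r.¬E ⊔ B)  ⇔  ((∃t.D ⊓ C) ⊓ (∃r.E ⊓ ¬B)) unsat w.r.t. T
   all branches close; clash {E, ¬E} at an ∃-successor
2. Hence (∃t.D ⊓ C) ⊑ (∀r.¬E ⊔ B): entailed.

Yes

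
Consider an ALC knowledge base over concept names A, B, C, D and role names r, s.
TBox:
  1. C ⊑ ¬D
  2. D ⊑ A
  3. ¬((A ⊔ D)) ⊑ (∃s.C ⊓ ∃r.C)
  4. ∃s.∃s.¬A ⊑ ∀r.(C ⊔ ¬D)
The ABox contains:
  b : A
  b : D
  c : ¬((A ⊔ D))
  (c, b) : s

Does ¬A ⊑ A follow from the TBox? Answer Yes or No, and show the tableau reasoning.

1. ¬A ⊑ A  ⇔  (¬A ⊓ ¬A) unsat w.r.t. T
   open: L(x₀) ⊇ {¬A, ¬C, ¬D, ∀s.∀s.A, ∃r.C, …} (+ ∃-successors)
2. Hence ¬A ⊑ A: not entailed.

No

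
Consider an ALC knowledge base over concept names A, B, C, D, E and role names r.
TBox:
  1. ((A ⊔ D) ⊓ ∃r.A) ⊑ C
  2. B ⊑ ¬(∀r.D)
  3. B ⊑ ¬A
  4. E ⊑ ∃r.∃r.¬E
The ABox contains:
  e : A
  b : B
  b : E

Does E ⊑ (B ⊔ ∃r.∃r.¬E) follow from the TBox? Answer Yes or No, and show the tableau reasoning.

Yes

1. E ⊑ (B ⊔ ∃r.∃r.¬E)  ⇔  (E ⊓ (¬B ⊓ ∀r.∀r.E)) unsat w.r.t. T
   all branches close; clash {E, ¬E} at an ∃-successor
2. Hence E ⊑ (B ⊔ ∃r.∃r.¬E): entailed.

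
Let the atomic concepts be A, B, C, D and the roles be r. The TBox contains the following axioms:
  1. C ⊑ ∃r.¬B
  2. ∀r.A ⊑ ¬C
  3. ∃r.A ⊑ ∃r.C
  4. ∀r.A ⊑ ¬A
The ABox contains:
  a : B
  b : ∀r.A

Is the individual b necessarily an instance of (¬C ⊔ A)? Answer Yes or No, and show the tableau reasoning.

Yes

1. b : (¬C ⊔ A)?  L(b) = {∀r.A} ∪ {(C ⊓ ¬A)}
   clash {C, ¬C} at b — b ∈ (¬C ⊔ A)
2. Hence b : (¬C ⊔ A): entailed.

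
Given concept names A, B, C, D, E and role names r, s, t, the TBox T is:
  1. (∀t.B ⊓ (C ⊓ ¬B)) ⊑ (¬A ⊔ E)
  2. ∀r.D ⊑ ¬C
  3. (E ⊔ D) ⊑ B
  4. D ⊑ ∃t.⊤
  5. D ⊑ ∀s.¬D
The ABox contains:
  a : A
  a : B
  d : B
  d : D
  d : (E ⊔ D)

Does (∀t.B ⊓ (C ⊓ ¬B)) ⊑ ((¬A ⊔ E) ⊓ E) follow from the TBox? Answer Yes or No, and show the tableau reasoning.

No

1. (∀t.B ⊓ (C ⊓ ¬B)) ⊑ ((¬A ⊔ E) ⊓ E)  ⇔  ((∀t.B ⊓ (C ⊓ ¬B)) ⊓ ((A ⊓ ¬E) ⊔ ¬E)) unsat w.r.t. T
   apply at x₀: (∀t.B ⊓ (C ⊓ ¬B))⊑(¬A ⊔ E)
   open: L(x₀) ⊇ {C, ¬A, ¬B, ¬D, ¬E, …} (+ ∃-successors)
2. Hence (∀t.B ⊓ (C ⊓ ¬B)) ⊑ ((¬A ⊔ E) ⊓ E): not entailed.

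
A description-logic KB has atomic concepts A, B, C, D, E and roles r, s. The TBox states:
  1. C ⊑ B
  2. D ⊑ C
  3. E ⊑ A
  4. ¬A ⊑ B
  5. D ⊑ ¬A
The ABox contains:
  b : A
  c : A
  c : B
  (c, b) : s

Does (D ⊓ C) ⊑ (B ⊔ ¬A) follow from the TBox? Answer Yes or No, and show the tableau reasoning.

1. (D ⊓ C) ⊑ (B ⊔ ¬A)  ⇔  ((D ⊓ C) ⊓ (¬B ⊓ A)) unsat w.r.t. T
   all branches close; clash {B, ¬B} at x₀
2. Hence (D ⊓ C) ⊑ (B ⊔ ¬A): entailed.

Yes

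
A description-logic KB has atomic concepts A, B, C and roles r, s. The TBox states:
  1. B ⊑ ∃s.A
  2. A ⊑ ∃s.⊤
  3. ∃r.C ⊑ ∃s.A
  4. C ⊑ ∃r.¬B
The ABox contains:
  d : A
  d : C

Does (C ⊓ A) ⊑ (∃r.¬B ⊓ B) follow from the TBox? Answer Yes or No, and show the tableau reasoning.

1. (C ⊓ A) ⊑ (∃r.¬B ⊓ B)  ⇔  ((C ⊓ A) ⊓ (∀r.B ⊔ ¬B)) unsat w.r.t. T
   apply at x₀: A⊑∃s.⊤; C⊑∃r.¬B
   open: L(x₀) ⊇ {A, C, ¬B, ∀r.¬C, ∃r.¬B, …} (+ ∃-successors)
2. Hence (C ⊓ A) ⊑ (∃r.¬B ⊓ B): not entailed.

No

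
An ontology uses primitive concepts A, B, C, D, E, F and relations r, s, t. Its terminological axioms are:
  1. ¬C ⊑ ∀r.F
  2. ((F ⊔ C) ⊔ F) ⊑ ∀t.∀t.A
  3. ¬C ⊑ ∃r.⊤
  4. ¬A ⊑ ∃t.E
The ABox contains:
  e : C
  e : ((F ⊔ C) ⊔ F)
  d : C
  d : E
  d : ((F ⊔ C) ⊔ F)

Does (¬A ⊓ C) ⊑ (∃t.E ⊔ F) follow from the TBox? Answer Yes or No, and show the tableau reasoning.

1. (¬A ⊓ C) ⊑ (∃t.E ⊔ F)  ⇔  ((¬A ⊓ C) ⊓ (∀t.¬E ⊓ ¬F)) unsat w.r.t. T
   all branches close; clash {E, ¬E} at an ∃-successor
2. Hence (¬A ⊓ C) ⊑ (∃t.E ⊔ F): entailed.

Yes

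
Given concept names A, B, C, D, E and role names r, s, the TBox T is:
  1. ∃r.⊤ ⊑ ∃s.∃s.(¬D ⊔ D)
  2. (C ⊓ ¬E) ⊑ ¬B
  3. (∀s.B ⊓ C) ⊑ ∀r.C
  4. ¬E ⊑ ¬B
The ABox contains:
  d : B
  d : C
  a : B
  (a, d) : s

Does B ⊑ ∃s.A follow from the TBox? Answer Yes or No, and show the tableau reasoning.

No

1. B ⊑ ∃s.A  ⇔  (B ⊓ ∀s.¬A) unsat w.r.t. T
   open: L(x₀) ⊇ {B, E, ∀r.⊥, ∀s.¬A, ∃s.¬B} (+ ∃-successors)
2. Hence B ⊑ ∃s.A: not entailed.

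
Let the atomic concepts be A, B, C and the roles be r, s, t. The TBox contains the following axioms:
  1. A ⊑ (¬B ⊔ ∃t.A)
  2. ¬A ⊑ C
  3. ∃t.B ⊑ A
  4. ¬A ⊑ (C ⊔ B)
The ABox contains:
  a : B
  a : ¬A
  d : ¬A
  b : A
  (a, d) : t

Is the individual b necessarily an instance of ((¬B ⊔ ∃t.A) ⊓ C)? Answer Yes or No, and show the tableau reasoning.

No

1. b : ((¬B ⊔ ∃t.A) ⊓ C)?  L(b) = {A} ∪ {((B ⊓ ∀t.¬A) ⊔ ¬C)}
   apply at b: A⊑(¬B ⊔ ∃t.A)
   open: L(b) ⊇ {A, ¬B, ¬C} — b ∉ ((¬B ⊔ ∃t.A) ⊓ C) possible
2. Hence b : ((¬B ⊔ ∃t.A) ⊓ C): not entailed.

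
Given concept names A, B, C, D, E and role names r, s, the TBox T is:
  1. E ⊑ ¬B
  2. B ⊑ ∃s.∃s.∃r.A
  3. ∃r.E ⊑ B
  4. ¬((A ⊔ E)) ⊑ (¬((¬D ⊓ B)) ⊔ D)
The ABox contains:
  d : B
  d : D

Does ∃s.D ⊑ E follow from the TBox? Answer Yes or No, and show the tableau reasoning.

No

1. ∃s.D ⊑ E  ⇔  (∃s.D ⊓ ¬E) unsat w.r.t. T
   open: L(x₀) ⊇ {A, ¬B, ¬E, ∀r.¬E, ∃s.D} (+ ∃-successors)
2. Hence ∃s.D ⊑ E: not entailed.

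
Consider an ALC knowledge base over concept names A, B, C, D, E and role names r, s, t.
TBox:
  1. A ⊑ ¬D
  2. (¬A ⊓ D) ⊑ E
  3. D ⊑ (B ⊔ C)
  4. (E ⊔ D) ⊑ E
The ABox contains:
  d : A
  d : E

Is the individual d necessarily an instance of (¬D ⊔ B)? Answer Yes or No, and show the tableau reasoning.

1. d : (¬D ⊔ B)?  L(d) = {A, E} ∪ {(D ⊓ ¬B)}
   clash {D, ¬D} at d — d ∈ (¬D ⊔ B)
2. Hence d : (¬D ⊔ B): entailed.

Yes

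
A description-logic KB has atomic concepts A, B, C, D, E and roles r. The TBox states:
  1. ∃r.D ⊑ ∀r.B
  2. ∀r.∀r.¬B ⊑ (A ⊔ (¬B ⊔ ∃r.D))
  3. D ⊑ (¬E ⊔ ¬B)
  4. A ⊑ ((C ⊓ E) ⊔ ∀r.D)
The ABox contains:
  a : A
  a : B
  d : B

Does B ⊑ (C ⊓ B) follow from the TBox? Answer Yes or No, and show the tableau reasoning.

1. B ⊑ (C ⊓ B)  ⇔  (B ⊓ (¬C ⊔ ¬B)) unsat w.r.t. T
   open: L(x₀) ⊇ {B, ¬A, ¬C, ¬D, ∀r.¬D, …} (+ ∃-successors)
2. Hence B ⊑ (C ⊓ B): not entailed.

No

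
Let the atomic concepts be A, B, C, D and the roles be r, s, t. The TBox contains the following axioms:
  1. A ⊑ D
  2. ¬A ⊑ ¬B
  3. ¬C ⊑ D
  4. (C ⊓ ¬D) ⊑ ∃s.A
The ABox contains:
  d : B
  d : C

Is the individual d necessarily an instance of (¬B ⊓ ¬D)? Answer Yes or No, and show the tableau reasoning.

No

1. d : (¬B ⊓ ¬D)?  L(d) = {B, C} ∪ {(B ⊔ D)}
   open: L(d) ⊇ {A, B, C, D} — d ∉ (¬B ⊓ ¬D) possible
2. Hence d : (¬B ⊓ ¬D): not entailed.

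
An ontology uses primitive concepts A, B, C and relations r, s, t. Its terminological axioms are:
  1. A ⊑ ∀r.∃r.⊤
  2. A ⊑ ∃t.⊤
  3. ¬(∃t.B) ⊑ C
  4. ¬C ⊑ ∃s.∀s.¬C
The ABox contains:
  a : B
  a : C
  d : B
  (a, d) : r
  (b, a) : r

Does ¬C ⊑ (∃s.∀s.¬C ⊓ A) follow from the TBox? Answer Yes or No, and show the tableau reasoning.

No

1. ¬C ⊑ (∃s.∀s.¬C ⊓ A)  ⇔  (¬C ⊓ (∀s.∃s.C ⊔ ¬A)) unsat w.r.t. T
   apply at x₀: ¬C⊑∃s.∀s.¬C
   open: L(x₀) ⊇ {¬A, ¬C, ∃s.∀s.¬C, ∃t.B} (+ ∃-successors)
2. Hence ¬C ⊑ (∃s.∀s.¬C ⊓ A): not entailed.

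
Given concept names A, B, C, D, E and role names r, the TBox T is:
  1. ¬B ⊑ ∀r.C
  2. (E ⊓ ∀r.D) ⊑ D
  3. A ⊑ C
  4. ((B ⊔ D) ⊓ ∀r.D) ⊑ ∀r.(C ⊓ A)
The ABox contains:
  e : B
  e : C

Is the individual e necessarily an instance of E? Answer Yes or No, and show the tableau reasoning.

No

1. e : E?  L(e) = {B, C} ∪ {¬E}
   open: L(e) ⊇ {B, C, ¬E, ∃r.¬D} (+ ∃-successors) — e ∉ E possible
2. Hence e : E: not entailed.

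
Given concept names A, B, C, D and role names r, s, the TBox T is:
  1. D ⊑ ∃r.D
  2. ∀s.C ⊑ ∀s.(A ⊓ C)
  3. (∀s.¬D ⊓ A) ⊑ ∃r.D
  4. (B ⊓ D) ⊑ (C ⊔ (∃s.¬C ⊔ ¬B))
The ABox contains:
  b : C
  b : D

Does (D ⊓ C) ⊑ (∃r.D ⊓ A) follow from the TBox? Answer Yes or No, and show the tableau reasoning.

1. (D ⊓ C) ⊑ (∃r.D ⊓ A)  ⇔  ((D ⊓ C) ⊓ (∀r.¬D ⊔ ¬A)) unsat w.r.t. T
   apply at x₀: D⊑∃r.D
   open: L(x₀) ⊇ {C, D, ¬A, ¬B, ∃r.D, …} (+ ∃-successors)
2. Hence (D ⊓ C) ⊑ (∃r.D ⊓ A): not entailed.

No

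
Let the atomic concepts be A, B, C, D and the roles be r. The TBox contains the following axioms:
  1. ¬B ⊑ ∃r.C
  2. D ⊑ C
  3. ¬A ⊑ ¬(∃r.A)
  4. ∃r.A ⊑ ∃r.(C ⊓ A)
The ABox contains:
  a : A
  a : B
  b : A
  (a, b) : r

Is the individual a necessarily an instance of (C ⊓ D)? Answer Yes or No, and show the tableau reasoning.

No

1. a : (C ⊓ D)?  L(a) = {A, B} ∪ {(¬C ⊔ ¬D)}
   open: L(a) ⊇ {A, B, ¬C, ¬D, ∃r.(C ⊓ A)} (+ ∃-successors) — a ∉ (C ⊓ D) possible
2. Hence a : (C ⊓ D): not entailed.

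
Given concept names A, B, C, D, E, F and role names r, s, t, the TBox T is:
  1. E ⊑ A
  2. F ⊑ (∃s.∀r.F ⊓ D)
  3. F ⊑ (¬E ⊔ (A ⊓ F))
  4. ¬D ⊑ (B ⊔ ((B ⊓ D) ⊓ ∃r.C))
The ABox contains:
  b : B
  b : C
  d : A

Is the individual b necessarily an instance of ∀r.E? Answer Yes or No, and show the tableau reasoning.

No

1. b : ∀r.E?  L(b) = {B, C} ∪ {∃r.¬E}
   open: L(b) ⊇ {B, C, D, ¬E, ¬F, …} (+ ∃-successors) — b ∉ ∀r.E possible
2. Hence b : ∀r.E: not entailed.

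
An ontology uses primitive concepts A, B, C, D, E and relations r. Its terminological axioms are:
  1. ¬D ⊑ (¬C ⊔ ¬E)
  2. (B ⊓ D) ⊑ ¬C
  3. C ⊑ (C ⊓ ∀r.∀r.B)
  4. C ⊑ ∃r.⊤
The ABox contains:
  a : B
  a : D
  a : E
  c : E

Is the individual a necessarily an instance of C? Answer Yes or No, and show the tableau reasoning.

1. a : C?  L(a) = {B, D, E} ∪ {¬C}
   open: L(a) ⊇ {B, D, E, ¬C} — a ∉ C possible
2. Hence a : C: not entailed.

No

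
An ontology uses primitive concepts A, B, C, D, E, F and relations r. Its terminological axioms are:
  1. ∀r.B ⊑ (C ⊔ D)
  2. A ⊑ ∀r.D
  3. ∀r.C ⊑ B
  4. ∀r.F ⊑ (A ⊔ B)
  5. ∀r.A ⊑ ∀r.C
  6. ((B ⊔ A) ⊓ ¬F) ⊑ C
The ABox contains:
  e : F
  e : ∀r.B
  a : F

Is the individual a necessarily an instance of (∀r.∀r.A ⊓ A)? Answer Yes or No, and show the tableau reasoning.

No

1. a : (∀r.∀r.A ⊓ A)?  L(a) = {F} ∪ {(∃r.∃r.¬A ⊔ ¬A)}
   open: L(a) ⊇ {F, ¬A, ∃r.¬A, ∃r.¬B, ∃r.¬C, …} (+ ∃-successors) — a ∉ (∀r.∀r.A ⊓ A) possible
2. Hence a : (∀r.∀r.A ⊓ A): not entailed.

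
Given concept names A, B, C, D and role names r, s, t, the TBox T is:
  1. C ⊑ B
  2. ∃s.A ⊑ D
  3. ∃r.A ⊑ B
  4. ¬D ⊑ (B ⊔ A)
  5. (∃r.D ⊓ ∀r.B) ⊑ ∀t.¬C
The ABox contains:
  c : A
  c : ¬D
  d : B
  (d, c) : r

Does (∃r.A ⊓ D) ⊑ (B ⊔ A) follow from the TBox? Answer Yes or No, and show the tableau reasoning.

1. (∃r.A ⊓ D) ⊑ (B ⊔ A)  ⇔  ((∃r.A ⊓ D) ⊓ (¬B ⊓ ¬A)) unsat w.r.t. T
   all branches close; clash {B, ¬B} at x₀
2. Hence (∃r.A ⊓ D) ⊑ (B ⊔ A): entailed.

Yes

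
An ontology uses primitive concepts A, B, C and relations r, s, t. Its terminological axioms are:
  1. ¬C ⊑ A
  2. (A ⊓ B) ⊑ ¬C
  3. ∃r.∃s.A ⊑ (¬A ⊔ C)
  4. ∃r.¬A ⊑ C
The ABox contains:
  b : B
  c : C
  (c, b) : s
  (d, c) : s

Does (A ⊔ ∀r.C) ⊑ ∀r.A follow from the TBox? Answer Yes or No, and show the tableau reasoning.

No

1. (A ⊔ ∀r.C) ⊑ ∀r.A  ⇔  ((A ⊔ ∀r.C) ⊓ ∃r.¬A) unsat w.r.t. T
   apply at x₀: ∃r.¬A⊑C
   open: L(x₀) ⊇ {A, C, ¬B, ∀r.∀s.¬A, ∃r.¬A} (+ ∃-successors)
2. Hence (A ⊔ ∀r.C) ⊑ ∀r.A: not entailed.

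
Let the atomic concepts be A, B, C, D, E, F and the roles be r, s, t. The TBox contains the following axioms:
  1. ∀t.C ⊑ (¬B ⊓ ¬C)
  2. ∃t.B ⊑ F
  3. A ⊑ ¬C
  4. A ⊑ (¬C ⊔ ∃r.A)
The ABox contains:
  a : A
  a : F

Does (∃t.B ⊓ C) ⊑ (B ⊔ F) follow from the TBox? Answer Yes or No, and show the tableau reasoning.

1. (∃t.B ⊓ C) ⊑ (B ⊔ F)  ⇔  ((∃t.B ⊓ C) ⊓ (¬B ⊓ ¬F)) unsat w.r.t. T
   all branches close; clash {C, ¬C} at x₀
2. Hence (∃t.B ⊓ C) ⊑ (B ⊔ F): entailed.

Yes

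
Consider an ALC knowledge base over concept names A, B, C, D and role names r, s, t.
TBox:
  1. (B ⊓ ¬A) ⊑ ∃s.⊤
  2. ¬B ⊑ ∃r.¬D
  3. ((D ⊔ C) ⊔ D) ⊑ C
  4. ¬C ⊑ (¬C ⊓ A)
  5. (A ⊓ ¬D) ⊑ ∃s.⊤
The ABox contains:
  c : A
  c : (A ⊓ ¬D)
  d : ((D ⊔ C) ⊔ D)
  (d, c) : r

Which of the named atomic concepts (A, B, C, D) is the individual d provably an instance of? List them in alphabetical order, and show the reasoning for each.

{C}

1. d : A?  L(d) = {((D ⊔ C) ⊔ D)} ∪ {¬A}
   apply at d: ((D ⊔ C) ⊔ D)⊑C
   open: L(d) ⊇ {C, D, ¬A, ¬B, ∃r.¬D} (+ ∃-successors) — d ∉ A possible
2. d : B?  L(d) = {((D ⊔ C) ⊔ D)} ∪ {¬B}
   apply at d: ¬B⊑∃r.¬D; ((D ⊔ C) ⊔ D)⊑C
   open: L(d) ⊇ {C, D, ¬B, ∃r.¬D} (+ ∃-successors) — d ∉ B possible
3. d : C?  L(d) = {((D ⊔ C) ⊔ D)} ∪ {¬C}
   clash {C, ¬C} at d — d ∈ C
4. d : D?  L(d) = {((D ⊔ C) ⊔ D)} ∪ {¬D}
   apply at d: ((D ⊔ C) ⊔ D)⊑C
   open: L(d) ⊇ {C, ¬A, ¬B, ¬D, ∃r.¬D} (+ ∃-successors) — d ∉ D possible
5. Entailed for d: {C}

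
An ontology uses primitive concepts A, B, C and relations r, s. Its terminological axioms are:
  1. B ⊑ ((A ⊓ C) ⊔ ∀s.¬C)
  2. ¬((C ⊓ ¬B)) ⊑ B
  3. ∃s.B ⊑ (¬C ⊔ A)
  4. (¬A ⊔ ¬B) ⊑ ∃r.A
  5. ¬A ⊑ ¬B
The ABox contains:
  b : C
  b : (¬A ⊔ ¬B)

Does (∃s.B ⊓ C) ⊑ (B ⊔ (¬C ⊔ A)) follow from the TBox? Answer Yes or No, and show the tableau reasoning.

Yes

1. (∃s.B ⊓ C) ⊑ (B ⊔ (¬C ⊔ A))  ⇔  ((∃s.B ⊓ C) ⊓ (¬B ⊓ (C ⊓ ¬A))) unsat w.r.t. T
   all branches close; clash {B, ¬B} at x₀
2. Hence (∃s.B ⊓ C) ⊑ (B ⊔ (¬C ⊔ A)): entailed.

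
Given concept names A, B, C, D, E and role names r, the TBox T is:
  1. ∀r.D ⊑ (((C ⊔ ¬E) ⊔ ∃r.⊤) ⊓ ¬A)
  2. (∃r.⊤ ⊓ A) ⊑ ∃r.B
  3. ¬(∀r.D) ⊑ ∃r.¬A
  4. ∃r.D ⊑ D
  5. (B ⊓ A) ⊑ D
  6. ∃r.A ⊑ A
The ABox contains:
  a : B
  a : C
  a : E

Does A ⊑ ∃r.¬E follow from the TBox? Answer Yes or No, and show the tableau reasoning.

No

1. A ⊑ ∃r.¬E  ⇔  (A ⊓ ∀r.E) unsat w.r.t. T
   open: L(x₀) ⊇ {A, ¬B, ∀r.E, ∀r.¬D, ∃r.B, …} (+ ∃-successors)
2. Hence A ⊑ ∃r.¬E: not entailed.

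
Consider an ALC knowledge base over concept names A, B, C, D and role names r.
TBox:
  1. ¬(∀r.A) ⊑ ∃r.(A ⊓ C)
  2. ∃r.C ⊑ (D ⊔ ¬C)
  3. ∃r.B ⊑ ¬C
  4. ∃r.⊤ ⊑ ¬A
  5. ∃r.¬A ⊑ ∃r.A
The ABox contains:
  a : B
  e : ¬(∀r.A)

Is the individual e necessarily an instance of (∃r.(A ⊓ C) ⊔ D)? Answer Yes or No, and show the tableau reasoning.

1. e : (∃r.(A ⊓ C) ⊔ D)?  L(e) = {¬(∀r.A)} ∪ {(∀r.(¬A ⊔ ¬C) ⊓ ¬D)}
   clash {C, ¬C} at an ∃-successor — e ∈ (∃r.(A ⊓ C) ⊔ D)
2. Hence e : (∃r.(A ⊓ C) ⊔ D): entailed.

Yes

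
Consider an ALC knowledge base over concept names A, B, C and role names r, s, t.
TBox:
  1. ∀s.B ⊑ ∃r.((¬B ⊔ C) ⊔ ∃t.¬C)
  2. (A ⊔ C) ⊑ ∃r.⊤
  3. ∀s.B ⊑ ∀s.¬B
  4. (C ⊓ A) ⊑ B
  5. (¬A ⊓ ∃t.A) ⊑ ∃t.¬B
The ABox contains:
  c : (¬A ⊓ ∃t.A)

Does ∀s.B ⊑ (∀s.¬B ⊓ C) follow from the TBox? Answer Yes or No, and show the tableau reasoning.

No

1. ∀s.B ⊑ (∀s.¬B ⊓ C)  ⇔  (∀s.B ⊓ (∃s.B ⊔ ¬C)) unsat w.r.t. T
   apply at x₀: ∀s.B⊑∃r.((¬B ⊔ C) ⊔ ∃t.¬C); ∀s.B⊑∀s.¬B
   open: L(x₀) ⊇ {¬A, ¬C, ∀s.B, ∀s.¬B, ∀t.¬A, …} (+ ∃-successors)
2. Hence ∀s.B ⊑ (∀s.¬B ⊓ C): not entailed.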